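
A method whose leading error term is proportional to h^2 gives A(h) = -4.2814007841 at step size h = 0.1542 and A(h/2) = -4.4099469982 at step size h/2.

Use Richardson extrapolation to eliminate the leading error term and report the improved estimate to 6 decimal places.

r = 2: numerator weight 4, denominator 3.
2^2·A(h/2) = -17.6397879928; minus A(h) gives -13.3583872087.
Denominator 4 − 1 = 3.
(4·(-4.4099469982) − (-4.2814007841))/(4 − 1) = -4.4527957362

-4.452796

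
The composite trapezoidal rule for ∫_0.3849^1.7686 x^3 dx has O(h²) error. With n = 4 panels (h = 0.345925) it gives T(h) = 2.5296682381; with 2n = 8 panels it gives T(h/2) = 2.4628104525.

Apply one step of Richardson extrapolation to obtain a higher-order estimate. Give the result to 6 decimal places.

2.440525

Order 2 gives 2^r = 4 and 2^r − 1 = 3.
4·2.4628104525 = 9.8512418100; subtract 2.5296682381 → 7.3215735719
Extrapolated: 7.3215735719 / 3 = 2.4405245240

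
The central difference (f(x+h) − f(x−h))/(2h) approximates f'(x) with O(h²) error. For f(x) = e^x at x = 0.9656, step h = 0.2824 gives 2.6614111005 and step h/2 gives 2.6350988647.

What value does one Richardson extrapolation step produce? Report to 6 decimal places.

2.626328

Order 2 gives 2^r = 4 and 2^r − 1 = 3.
4 × 2.6350988647 − 2.6614111005 = 7.8789843583
Extrapolated: 7.8789843583 / 3 = 2.6263281194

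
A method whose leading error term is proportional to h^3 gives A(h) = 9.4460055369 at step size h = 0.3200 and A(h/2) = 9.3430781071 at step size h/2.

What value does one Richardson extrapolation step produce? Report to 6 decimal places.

9.328374

r = 3: numerator weight 8, denominator 7.
Weighted: 74.7446248568 − 9.4460055369 = 65.2986193199
(8×9.3430781071 − 9.4460055369)/(8 − 1) = 9.3283741886
Gap between inputs: 1.029e-01; correction applied: −0.0147039185.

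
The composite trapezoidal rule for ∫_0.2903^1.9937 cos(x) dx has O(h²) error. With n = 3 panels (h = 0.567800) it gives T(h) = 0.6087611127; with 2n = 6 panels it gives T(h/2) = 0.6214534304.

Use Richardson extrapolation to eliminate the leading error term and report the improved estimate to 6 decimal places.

0.625684

r = 2: numerator weight 4, denominator 3.
Difference of the inputs: 0.6214534304 − 0.6087611127 = 0.0126923177
Correction (A(h/2) − A(h))/(4 − 1) = 0.0126923177/3 = 0.0042307726
R = 0.6214534304 + 0.0042307726 = 0.6256842030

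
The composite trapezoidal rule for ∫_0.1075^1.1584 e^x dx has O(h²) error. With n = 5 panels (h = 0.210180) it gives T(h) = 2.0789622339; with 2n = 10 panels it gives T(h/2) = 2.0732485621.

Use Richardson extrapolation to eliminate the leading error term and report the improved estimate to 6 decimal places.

Order 2 gives 2^r = 4 and 2^r − 1 = 3.
Top: 4(2.0732485621) − (2.0789622339) = 6.2140320145
(4·2.0732485621 − 2.0789622339)/(4 − 1) = 2.0713440048
Gap between inputs: 5.714e-03; correction applied: −0.0019045573.

2.071344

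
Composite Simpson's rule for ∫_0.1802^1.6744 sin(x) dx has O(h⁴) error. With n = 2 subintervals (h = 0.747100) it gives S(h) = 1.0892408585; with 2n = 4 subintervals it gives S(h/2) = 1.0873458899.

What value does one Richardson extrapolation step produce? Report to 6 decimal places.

1.087220

With r = 4 the leading error scales as h^4, so the weight is 2^4 = 16.
Weighted: 17.3975342384 − 1.0892408585 = 16.3082933799
Denominator 16 − 1 = 15.
Result: 1.0872195587
Gap between inputs: 1.895e-03; correction applied: −0.0001263312.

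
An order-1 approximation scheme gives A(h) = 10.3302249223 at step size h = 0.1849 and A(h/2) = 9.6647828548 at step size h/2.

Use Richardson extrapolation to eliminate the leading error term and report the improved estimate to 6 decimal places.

8.999341

Error is O(h^1); halving h shrinks it by 2^1 = 2.
Weighted: 19.3295657096 − 10.3302249223 = 8.9993407873
(2*9.6647828548 − 10.3302249223)/(2 − 1) = 8.9993407873
Shift from A(h/2): −0.6654420675.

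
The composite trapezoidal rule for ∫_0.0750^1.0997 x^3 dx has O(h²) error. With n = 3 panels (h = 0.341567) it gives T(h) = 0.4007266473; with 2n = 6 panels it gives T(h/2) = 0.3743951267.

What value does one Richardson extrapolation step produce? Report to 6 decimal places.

r = 2: numerator weight 4, denominator 3.
Top: 4(0.3743951267) − (0.4007266473) = 1.0968538595
Extrapolated: 1.0968538595 / 3 = 0.3656179532

0.365618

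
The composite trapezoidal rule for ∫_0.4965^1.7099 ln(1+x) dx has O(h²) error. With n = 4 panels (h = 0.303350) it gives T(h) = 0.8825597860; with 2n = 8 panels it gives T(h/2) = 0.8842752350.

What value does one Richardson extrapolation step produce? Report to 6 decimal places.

0.884847

r = 2, so 2^r = 4.
A(h/2) − A(h) = 0.8842752350 − 0.8825597860 = 0.0017154490
Correction (A(h/2) − A(h))/(4 − 1) = 0.0017154490/3 = 0.0005718163
R = A(h/2) + (A(h/2) − A(h))/3 = 0.8842752350 + 0.0005718163 = 0.8848470513
Gap between inputs: 1.715e-03; correction applied: +0.0005718163.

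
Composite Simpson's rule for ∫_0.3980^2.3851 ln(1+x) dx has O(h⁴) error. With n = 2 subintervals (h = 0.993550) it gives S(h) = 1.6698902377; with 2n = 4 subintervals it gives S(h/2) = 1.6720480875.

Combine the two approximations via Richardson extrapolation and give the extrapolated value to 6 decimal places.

1.672192

With r = 4 the leading error scales as h^4, so the weight is 2^4 = 16.
16*1.6720480875 = 26.7527694000; subtract 1.6698902377 → 25.0828791623
R = 25.0828791623/15 = 1.6721919442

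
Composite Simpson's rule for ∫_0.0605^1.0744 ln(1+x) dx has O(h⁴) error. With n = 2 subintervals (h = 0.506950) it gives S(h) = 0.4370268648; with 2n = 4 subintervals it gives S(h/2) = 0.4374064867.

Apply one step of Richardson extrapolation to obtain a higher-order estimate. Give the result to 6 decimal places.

0.437432

Order 4 gives 2^r = 16 and 2^r − 1 = 15.
Top: 16(0.4374064867) − (0.4370268648) = 6.5614769224
Denominator 16 − 1 = 15.
6.5614769224 ÷ 15 = 0.4374317948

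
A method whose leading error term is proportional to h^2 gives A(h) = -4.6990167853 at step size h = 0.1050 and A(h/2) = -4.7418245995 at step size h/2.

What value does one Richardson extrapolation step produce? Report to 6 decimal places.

r = 2, so 2^r = 4.
4×(-4.7418245995) = -18.9672983980; (-18.9672983980) − (-4.6990167853) = -14.2682816127
Denominator 4 − 1 = 3.
Extrapolated: (-14.2682816127) / 3 = -4.7560938709

-4.756094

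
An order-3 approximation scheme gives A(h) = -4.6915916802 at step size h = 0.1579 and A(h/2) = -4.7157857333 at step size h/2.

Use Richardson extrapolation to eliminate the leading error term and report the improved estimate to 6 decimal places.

-4.719242

Error is O(h^3); halving h shrinks it by 2^3 = 8.
8 × (-4.7157857333) = -37.7262858664; subtract (-4.6915916802) → -33.0346941862
Divide by 2^3 − 1 = 7.
R = (-33.0346941862)/7 = -4.7192420266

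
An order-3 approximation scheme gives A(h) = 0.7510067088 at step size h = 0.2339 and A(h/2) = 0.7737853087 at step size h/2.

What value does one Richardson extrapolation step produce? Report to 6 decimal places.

0.777039

Error is O(h^3); halving h shrinks it by 2^3 = 8.
Numerator 8*A(h/2) − A(h) = 8*0.7737853087 − 0.7510067088 = 5.4392757608
Denominator 8 − 1 = 7.
So the Richardson estimate is 0.7770393944.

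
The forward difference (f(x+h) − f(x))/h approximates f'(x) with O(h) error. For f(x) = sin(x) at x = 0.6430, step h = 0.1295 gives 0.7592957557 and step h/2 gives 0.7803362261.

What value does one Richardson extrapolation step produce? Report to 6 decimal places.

0.801377

The method has order 1: 2^1 = 2.
2^1*A(h/2) = 1.5606724522; minus A(h) gives 0.8013766965.
0.8013766965 ÷ 1 = 0.8013766965
Gap between inputs: 2.104e-02; correction applied: +0.0210404704.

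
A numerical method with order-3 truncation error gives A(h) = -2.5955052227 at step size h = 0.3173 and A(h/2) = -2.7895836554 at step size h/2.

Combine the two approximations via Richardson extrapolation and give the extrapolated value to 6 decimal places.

Method order is 3; weight 2^3 = 8.
Top: 8(-2.7895836554) − (-2.5955052227) = -19.7211640205
Divide by 2^3 − 1 = 7.
So the Richardson estimate is -2.8173091458.
Gap between inputs: 1.941e-01; correction applied: −0.0277254904.

-2.817309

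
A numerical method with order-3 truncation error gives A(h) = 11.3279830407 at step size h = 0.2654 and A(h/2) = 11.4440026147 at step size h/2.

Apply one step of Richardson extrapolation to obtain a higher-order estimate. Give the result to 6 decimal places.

11.460577

Method order is 3; weight 2^3 = 8.
2^3*A(h/2) = 91.5520209176; minus A(h) gives 80.2240378769.
(8*11.4440026147 − 11.3279830407)/(8 − 1) = 11.4605768396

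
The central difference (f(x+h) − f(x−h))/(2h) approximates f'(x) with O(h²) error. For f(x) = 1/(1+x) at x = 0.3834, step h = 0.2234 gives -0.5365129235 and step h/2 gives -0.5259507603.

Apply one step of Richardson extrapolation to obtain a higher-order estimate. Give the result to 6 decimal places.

-0.522430

Order 2 gives 2^r = 4 and 2^r − 1 = 3.
Numerator 4 × A(h/2) − A(h) = 4 × (-0.5259507603) − (-0.5365129235) = -1.5672901177
Extrapolated: (-1.5672901177) / 3 = -0.5224300392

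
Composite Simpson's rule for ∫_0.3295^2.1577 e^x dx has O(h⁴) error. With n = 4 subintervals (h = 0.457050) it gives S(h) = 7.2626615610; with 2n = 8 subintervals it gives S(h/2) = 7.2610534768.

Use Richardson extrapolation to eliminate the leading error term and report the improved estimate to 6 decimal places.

r = 4, so 2^r = 16.
A(h/2) − A(h) = 7.2610534768 − 7.2626615610 = -0.0016080842
Correction (A(h/2) − A(h))/(16 − 1) = (-0.0016080842)/15 = -0.0001072056
R = A(h/2) + (A(h/2) − A(h))/15 = 7.2610534768 − 0.0001072056 = 7.2609462712
Correction |R − A(h/2)| = 1.072e-04; gap |A(h/2) − A(h)| = 1.608e-03.

7.260946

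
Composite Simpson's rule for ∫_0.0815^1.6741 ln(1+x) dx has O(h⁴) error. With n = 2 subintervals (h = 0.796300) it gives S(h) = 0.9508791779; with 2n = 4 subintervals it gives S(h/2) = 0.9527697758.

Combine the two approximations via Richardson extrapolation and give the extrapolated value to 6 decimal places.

The method has order 4: 2^4 = 16.
Top: 16(0.9527697758) − (0.9508791779) = 14.2934372349
Extrapolated: 14.2934372349 / 15 = 0.9528958157
Gap between inputs: 1.891e-03; correction applied: +0.0001260399.

0.952896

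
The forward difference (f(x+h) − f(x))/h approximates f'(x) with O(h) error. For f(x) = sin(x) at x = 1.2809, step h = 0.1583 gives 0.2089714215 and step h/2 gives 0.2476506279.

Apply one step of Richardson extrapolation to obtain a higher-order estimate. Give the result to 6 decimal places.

0.286330

Method order is 1; weight 2^1 = 2.
Numerator 2*A(h/2) − A(h) = 2*0.2476506279 − 0.2089714215 = 0.2863298343
Denominator 2 − 1 = 1.
Extrapolated: 0.2863298343 / 1 = 0.2863298343
Shift from A(h/2): +0.0386792064.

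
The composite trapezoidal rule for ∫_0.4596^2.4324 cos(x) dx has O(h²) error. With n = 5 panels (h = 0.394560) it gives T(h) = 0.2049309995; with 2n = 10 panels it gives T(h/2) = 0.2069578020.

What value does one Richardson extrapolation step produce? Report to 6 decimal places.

0.207633

Error is O(h^2); halving h shrinks it by 2^2 = 4.
2^2 × A(h/2) = 0.8278312080; minus A(h) gives 0.6229002085.
Extrapolated: 0.6229002085 / 3 = 0.2076334028
Shift from A(h/2): +0.0006756008.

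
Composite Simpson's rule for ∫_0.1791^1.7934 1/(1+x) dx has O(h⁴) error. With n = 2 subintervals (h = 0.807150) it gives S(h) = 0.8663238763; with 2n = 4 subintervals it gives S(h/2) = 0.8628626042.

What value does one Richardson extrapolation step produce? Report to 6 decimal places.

0.862632

Order 4 gives 2^r = 16 and 2^r − 1 = 15.
Numerator 16*A(h/2) − A(h) = 16*0.8628626042 − 0.8663238763 = 12.9394777909
Denominator 16 − 1 = 15.
So the Richardson estimate is 0.8626318527.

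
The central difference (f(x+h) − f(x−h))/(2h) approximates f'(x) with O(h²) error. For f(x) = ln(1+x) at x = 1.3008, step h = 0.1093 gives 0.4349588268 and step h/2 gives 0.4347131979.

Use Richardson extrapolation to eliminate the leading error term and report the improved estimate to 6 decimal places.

Method order is 2; weight 2^2 = 4.
4×0.4347131979 = 1.7388527916; 1.7388527916 − 0.4349588268 = 1.3038939648
1.3038939648 ÷ 3 = 0.4346313216

0.434631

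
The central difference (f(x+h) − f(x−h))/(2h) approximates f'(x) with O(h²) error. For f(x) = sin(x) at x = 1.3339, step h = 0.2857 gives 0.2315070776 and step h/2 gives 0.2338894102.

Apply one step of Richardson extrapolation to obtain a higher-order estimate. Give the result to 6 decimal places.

0.234684

Order 2 gives 2^r = 4 and 2^r − 1 = 3.
Weighted: 0.9355576408 − 0.2315070776 = 0.7040505632
(4 × 0.2338894102 − 0.2315070776)/(4 − 1) = 0.2346835211
Gap between inputs: 2.382e-03; correction applied: +0.0007941109.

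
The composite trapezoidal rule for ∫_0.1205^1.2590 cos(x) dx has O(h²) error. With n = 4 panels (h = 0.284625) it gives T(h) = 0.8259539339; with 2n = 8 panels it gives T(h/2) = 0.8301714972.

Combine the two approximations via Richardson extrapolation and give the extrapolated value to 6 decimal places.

0.831577

r = 2: numerator weight 4, denominator 3.
2^2·A(h/2) = 3.3206859888; minus A(h) gives 2.4947320549.
Divide by 2^2 − 1 = 3.
2.4947320549 ÷ 3 = 0.8315773516
Shift from A(h/2): +0.0014058544.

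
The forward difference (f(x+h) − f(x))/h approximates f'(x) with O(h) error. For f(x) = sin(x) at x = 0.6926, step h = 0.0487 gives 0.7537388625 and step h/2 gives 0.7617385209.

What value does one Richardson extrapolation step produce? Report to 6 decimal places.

0.769738

Order 1 gives 2^r = 2 and 2^r − 1 = 1.
Numerator 2 × A(h/2) − A(h) = 2 × 0.7617385209 − 0.7537388625 = 0.7697381793
(2 × 0.7617385209 − 0.7537388625)/(2 − 1) = 0.7697381793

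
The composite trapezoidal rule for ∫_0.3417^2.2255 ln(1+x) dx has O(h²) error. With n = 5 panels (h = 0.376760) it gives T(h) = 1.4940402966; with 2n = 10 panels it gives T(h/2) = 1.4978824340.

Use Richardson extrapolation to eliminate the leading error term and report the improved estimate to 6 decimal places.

1.499163

Error is O(h^2); halving h shrinks it by 2^2 = 4.
2^2*A(h/2) = 5.9915297360; minus A(h) gives 4.4974894394.
Denominator 4 − 1 = 3.
R = 4.4974894394/3 = 1.4991631465
Shift from A(h/2): +0.0012807125.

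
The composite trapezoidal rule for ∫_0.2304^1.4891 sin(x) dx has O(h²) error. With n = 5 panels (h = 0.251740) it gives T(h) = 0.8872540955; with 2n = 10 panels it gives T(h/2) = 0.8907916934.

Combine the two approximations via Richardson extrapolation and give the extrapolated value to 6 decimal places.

0.891971

Leading term ∝ h^2; use weight 4 = 2^2.
4×0.8907916934 = 3.5631667736; subtract 0.8872540955 → 2.6759126781
Divide by 2^2 − 1 = 3.
(4×0.8907916934 − 0.8872540955)/(4 − 1) = 0.8919708927
Gap between inputs: 3.538e-03; correction applied: +0.0011791993.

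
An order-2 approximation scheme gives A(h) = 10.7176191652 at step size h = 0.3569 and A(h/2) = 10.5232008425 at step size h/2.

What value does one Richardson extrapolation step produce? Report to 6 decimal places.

10.458395

Leading term ∝ h^2; use weight 4 = 2^2.
Weighted: 42.0928033700 − 10.7176191652 = 31.3751842048
31.3751842048 ÷ 3 = 10.4583947349
Shift from A(h/2): −0.0648061076.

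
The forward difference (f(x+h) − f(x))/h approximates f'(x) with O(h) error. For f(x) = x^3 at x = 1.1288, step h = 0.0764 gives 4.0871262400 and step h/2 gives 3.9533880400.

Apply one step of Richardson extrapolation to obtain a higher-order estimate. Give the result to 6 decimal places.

r = 1: numerator weight 2, denominator 1.
2×3.9533880400 − 4.0871262400 = 3.8196498400
R = 3.8196498400/1 = 3.8196498400

3.819650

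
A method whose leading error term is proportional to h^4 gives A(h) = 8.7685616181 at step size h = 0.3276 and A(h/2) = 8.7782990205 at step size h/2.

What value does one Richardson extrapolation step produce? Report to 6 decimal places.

8.778948

r = 4: numerator weight 16, denominator 15.
16*8.7782990205 = 140.4527843280; 140.4527843280 − 8.7685616181 = 131.6842227099
Denominator 16 − 1 = 15.
131.6842227099 ÷ 15 = 8.7789481807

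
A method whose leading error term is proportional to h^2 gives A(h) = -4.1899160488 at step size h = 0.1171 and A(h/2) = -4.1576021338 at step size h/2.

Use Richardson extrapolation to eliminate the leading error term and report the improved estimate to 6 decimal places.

-4.146831

With r = 2 the leading error scales as h^2, so the weight is 2^2 = 4.
2^2*A(h/2) = -16.6304085352; minus A(h) gives -12.4404924864.
Denominator 4 − 1 = 3.
So the Richardson estimate is -4.1468308288.
Gap between inputs: 3.231e-02; correction applied: +0.0107713050.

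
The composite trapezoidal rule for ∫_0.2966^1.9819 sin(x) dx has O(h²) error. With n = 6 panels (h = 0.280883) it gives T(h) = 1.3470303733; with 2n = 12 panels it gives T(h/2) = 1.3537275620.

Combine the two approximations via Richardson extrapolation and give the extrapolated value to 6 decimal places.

r = 2, so 2^r = 4.
4×1.3537275620 = 5.4149102480; 5.4149102480 − 1.3470303733 = 4.0678798747
Denominator 4 − 1 = 3.
Result: 1.3559599582
Shift from A(h/2): +0.0022323962.

1.355960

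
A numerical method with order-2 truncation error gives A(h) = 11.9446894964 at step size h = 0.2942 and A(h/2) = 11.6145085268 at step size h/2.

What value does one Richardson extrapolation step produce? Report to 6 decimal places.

The method has order 2: 2^2 = 4.
4 × 11.6145085268 = 46.4580341072; 46.4580341072 − 11.9446894964 = 34.5133446108
Divide by 2^2 − 1 = 3.
Result: 11.5044482036
Gap between inputs: 3.302e-01; correction applied: −0.1100603232.

11.504448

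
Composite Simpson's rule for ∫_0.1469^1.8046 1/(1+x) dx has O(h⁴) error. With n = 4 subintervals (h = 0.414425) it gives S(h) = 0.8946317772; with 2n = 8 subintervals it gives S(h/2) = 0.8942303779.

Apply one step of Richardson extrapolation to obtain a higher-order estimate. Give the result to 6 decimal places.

0.894204

With r = 4 the leading error scales as h^4, so the weight is 2^4 = 16.
Top: 16(0.8942303779) − (0.8946317772) = 13.4130542692
13.4130542692 ÷ 15 = 0.8942036179
Gap between inputs: 4.014e-04; correction applied: −0.0000267600.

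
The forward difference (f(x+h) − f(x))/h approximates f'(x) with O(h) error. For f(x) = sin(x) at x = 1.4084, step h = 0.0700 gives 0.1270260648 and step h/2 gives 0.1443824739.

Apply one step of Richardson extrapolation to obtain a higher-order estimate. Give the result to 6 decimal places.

0.161739

Error is O(h^1); halving h shrinks it by 2^1 = 2.
Top: 2(0.1443824739) − (0.1270260648) = 0.1617388830
Denominator 2 − 1 = 1.
So the Richardson estimate is 0.1617388830.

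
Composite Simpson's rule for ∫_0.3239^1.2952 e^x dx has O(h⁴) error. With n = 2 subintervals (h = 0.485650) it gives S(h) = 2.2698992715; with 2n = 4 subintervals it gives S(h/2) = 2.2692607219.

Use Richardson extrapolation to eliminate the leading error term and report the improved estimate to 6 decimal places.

2.269218

Leading term ∝ h^4; use weight 16 = 2^4.
Top: 16(2.2692607219) − (2.2698992715) = 34.0382722789
(16·2.2692607219 − 2.2698992715)/(16 − 1) = 2.2692181519
Gap between inputs: 6.385e-04; correction applied: −0.0000425700.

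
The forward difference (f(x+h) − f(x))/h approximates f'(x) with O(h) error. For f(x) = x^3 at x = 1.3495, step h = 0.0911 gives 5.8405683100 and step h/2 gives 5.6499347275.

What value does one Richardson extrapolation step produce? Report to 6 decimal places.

5.459301

Method order is 1; weight 2^1 = 2.
2^1×A(h/2) = 11.2998694550; minus A(h) gives 5.4593011450.
Denominator 2 − 1 = 1.
Result: 5.4593011450
Correction |R − A(h/2)| = 1.906e-01; gap |A(h/2) − A(h)| = 1.906e-01.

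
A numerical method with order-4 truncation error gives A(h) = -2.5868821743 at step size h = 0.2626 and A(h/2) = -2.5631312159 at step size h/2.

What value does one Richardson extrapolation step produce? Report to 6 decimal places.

The method has order 4: 2^4 = 16.
16*(-2.5631312159) = -41.0100994544; (-41.0100994544) − (-2.5868821743) = -38.4232172801
Denominator 16 − 1 = 15.
(-38.4232172801) ÷ 15 = -2.5615478187
Correction |R − A(h/2)| = 1.583e-03; gap |A(h/2) − A(h)| = 2.375e-02.

-2.561548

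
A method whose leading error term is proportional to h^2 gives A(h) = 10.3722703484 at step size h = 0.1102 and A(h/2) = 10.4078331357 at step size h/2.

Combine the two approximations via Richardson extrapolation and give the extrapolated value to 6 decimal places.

10.419687

Order 2 gives 2^r = 4 and 2^r − 1 = 3.
Numerator 4 × A(h/2) − A(h) = 4 × 10.4078331357 − 10.3722703484 = 31.2590621944
R = 31.2590621944/3 = 10.4196873981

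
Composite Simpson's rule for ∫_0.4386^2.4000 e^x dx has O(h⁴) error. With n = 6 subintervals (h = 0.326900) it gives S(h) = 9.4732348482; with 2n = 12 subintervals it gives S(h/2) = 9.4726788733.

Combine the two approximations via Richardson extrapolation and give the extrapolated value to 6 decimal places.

r = 4: numerator weight 16, denominator 15.
16*9.4726788733 = 151.5628619728; 151.5628619728 − 9.4732348482 = 142.0896271246
Extrapolated: 142.0896271246 / 15 = 9.4726418083

9.472642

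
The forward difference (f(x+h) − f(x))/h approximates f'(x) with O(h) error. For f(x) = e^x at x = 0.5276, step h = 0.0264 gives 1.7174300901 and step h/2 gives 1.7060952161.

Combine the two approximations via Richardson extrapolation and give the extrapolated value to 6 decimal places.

1.694760

r = 1: numerator weight 2, denominator 1.
Difference of the inputs: 1.7060952161 − 1.7174300901 = -0.0113348740
Correction (A(h/2) − A(h))/(2 − 1) = (-0.0113348740)/1 = -0.0113348740
R = A(h/2) + (A(h/2) − A(h))/1 = 1.7060952161 − 0.0113348740 = 1.6947603421
Correction |R − A(h/2)| = 1.133e-02; gap |A(h/2) − A(h)| = 1.133e-02.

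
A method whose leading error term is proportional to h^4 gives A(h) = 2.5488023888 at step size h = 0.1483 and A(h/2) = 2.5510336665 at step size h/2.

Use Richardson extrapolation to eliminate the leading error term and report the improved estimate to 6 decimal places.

2.551182

Method order is 4; weight 2^4 = 16.
Top: 16(2.5510336665) − (2.5488023888) = 38.2677362752
Denominator 16 − 1 = 15.
Extrapolated: 38.2677362752 / 15 = 2.5511824183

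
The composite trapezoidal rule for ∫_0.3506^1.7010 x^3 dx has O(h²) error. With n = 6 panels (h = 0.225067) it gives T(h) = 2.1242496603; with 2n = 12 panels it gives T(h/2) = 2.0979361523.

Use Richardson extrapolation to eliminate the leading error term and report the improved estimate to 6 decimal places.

Error is O(h^2); halving h shrinks it by 2^2 = 4.
4×2.0979361523 − 2.1242496603 = 6.2674949489
6.2674949489 ÷ 3 = 2.0891649830

2.089165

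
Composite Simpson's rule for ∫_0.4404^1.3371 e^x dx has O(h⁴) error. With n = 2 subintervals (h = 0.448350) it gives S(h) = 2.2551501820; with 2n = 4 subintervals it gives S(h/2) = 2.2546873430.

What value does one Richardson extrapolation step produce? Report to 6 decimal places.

Leading term ∝ h^4; use weight 16 = 2^4.
16 × 2.2546873430 = 36.0749974880; subtract 2.2551501820 → 33.8198473060
Denominator 16 − 1 = 15.
Extrapolated: 33.8198473060 / 15 = 2.2546564871
Shift from A(h/2): −0.0000308559.

2.254656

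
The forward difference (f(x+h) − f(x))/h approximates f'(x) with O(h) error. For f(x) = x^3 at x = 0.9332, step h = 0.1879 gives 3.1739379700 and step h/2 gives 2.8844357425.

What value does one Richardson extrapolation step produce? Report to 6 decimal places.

r = 1: numerator weight 2, denominator 1.
Weighted: 5.7688714850 − 3.1739379700 = 2.5949335150
Denominator 2 − 1 = 1.
Extrapolated: 2.5949335150 / 1 = 2.5949335150

2.594934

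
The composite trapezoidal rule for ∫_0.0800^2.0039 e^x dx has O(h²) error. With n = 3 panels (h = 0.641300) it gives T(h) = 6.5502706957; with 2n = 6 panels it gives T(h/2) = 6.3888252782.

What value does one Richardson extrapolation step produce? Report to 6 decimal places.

With r = 2 the leading error scales as h^2, so the weight is 2^2 = 4.
Difference of the inputs: 6.3888252782 − 6.5502706957 = -0.1614454175
Divide by 2^2 − 1 = 3: (-0.1614454175)/3 = -0.0538151392
R = A(h/2) + (A(h/2) − A(h))/3 = 6.3888252782 − 0.0538151392 = 6.3350101390

6.335010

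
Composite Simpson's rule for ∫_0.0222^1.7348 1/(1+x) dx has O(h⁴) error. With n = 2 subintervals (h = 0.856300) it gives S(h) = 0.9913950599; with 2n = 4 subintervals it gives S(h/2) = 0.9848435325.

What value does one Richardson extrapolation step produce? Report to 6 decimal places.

Leading term ∝ h^4; use weight 16 = 2^4.
2^4*A(h/2) = 15.7574965200; minus A(h) gives 14.7661014601.
Divide by 2^4 − 1 = 15.
(16*0.9848435325 − 0.9913950599)/(16 − 1) = 0.9844067640

0.984407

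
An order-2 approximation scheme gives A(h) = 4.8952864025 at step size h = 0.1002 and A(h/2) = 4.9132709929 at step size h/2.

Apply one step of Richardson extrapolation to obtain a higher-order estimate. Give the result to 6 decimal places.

4.919266

r = 2: numerator weight 4, denominator 3.
Top: 4(4.9132709929) − (4.8952864025) = 14.7577975691
(4*4.9132709929 − 4.8952864025)/(4 − 1) = 4.9192658564
Shift from A(h/2): +0.0059948635.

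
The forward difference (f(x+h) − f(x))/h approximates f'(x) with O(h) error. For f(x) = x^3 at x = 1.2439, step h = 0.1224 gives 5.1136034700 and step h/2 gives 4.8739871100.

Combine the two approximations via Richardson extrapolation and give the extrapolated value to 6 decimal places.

4.634371

Error is O(h^1); halving h shrinks it by 2^1 = 2.
2^1·A(h/2) = 9.7479742200; minus A(h) gives 4.6343707500.
Extrapolated: 4.6343707500 / 1 = 4.6343707500
Shift from A(h/2): −0.2396163600.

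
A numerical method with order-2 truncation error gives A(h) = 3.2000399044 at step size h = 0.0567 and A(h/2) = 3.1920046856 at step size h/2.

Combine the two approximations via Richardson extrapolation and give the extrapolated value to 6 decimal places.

Method order is 2; weight 2^2 = 4.
2^2*A(h/2) = 12.7680187424; minus A(h) gives 9.5679788380.
Denominator 4 − 1 = 3.
Result: 3.1893262793

3.189326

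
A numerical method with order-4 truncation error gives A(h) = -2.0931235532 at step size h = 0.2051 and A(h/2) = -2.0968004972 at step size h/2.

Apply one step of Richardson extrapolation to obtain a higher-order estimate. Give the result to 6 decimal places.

-2.097046

r = 4: numerator weight 16, denominator 15.
Numerator 16 × A(h/2) − A(h) = 16 × (-2.0968004972) − (-2.0931235532) = -31.4556844020
Extrapolated: (-31.4556844020) / 15 = -2.0970456268
Shift from A(h/2): −0.0002451296.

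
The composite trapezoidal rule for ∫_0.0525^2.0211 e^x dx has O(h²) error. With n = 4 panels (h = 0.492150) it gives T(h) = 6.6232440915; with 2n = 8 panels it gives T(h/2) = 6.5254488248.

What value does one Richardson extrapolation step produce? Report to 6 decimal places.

With r = 2 the leading error scales as h^2, so the weight is 2^2 = 4.
2^2 × A(h/2) = 26.1017952992; minus A(h) gives 19.4785512077.
Extrapolated: 19.4785512077 / 3 = 6.4928504026
Correction |R − A(h/2)| = 3.260e-02; gap |A(h/2) − A(h)| = 9.780e-02.

6.492850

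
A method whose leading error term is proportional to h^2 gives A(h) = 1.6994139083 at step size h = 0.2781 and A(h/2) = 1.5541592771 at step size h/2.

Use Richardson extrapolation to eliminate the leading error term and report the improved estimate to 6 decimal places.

The method has order 2: 2^2 = 4.
Difference of the inputs: 1.5541592771 − 1.6994139083 = -0.1452546312
Divide by 2^2 − 1 = 3: (-0.1452546312)/3 = -0.0484182104
R = A(h/2) + (A(h/2) − A(h))/3 = 1.5541592771 − 0.0484182104 = 1.5057410667
Shift from A(h/2): −0.0484182104.

1.505741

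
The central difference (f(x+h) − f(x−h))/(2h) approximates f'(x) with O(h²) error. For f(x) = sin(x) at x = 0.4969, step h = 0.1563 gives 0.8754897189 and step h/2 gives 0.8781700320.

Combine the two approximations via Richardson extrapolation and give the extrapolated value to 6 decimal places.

Leading term ∝ h^2; use weight 4 = 2^2.
4*0.8781700320 = 3.5126801280; 3.5126801280 − 0.8754897189 = 2.6371904091
2.6371904091 ÷ 3 = 0.8790634697

0.879063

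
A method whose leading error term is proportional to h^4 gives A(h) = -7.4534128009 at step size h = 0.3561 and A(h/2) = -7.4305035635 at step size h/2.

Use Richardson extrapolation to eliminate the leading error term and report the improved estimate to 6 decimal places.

The method has order 4: 2^4 = 16.
Weighted: (-118.8880570160) − (-7.4534128009) = -111.4346442151
R = (-111.4346442151)/15 = -7.4289762810

-7.428976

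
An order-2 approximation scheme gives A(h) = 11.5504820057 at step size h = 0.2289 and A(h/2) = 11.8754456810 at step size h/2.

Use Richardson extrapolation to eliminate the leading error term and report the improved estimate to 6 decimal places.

Order 2 gives 2^r = 4 and 2^r − 1 = 3.
4·11.8754456810 − 11.5504820057 = 35.9513007183
Denominator 4 − 1 = 3.
Result: 11.9837669061

11.983767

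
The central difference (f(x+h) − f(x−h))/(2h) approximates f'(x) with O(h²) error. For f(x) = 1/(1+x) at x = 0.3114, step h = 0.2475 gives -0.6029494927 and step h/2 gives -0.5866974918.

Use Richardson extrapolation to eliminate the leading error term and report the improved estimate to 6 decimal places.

-0.581280

r = 2, so 2^r = 4.
4 × (-0.5866974918) = -2.3467899672; (-2.3467899672) − (-0.6029494927) = -1.7438404745
R = (-1.7438404745)/3 = -0.5812801582
Correction |R − A(h/2)| = 5.417e-03; gap |A(h/2) − A(h)| = 1.625e-02.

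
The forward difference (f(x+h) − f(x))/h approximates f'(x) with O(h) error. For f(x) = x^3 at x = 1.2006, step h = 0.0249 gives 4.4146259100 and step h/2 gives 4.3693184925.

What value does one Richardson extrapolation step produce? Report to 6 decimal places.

With r = 1 the leading error scales as h^1, so the weight is 2^1 = 2.
2^1·A(h/2) = 8.7386369850; minus A(h) gives 4.3240110750.
4.3240110750 ÷ 1 = 4.3240110750
Gap between inputs: 4.531e-02; correction applied: −0.0453074175.

4.324011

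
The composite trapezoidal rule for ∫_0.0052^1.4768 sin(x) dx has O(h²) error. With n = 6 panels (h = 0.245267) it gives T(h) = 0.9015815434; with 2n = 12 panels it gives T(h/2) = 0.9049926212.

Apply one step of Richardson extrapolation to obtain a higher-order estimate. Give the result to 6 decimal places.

r = 2: numerator weight 4, denominator 3.
Weighted: 3.6199704848 − 0.9015815434 = 2.7183889414
(4×0.9049926212 − 0.9015815434)/(4 − 1) = 0.9061296471
Correction |R − A(h/2)| = 1.137e-03; gap |A(h/2) − A(h)| = 3.411e-03.

0.906130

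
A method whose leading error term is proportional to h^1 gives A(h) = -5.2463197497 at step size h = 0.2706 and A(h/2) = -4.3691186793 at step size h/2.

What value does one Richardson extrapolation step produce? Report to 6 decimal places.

Error is O(h^1); halving h shrinks it by 2^1 = 2.
Weighted: (-8.7382373586) − (-5.2463197497) = -3.4919176089
(2 × (-4.3691186793) − (-5.2463197497))/(2 − 1) = -3.4919176089

-3.491918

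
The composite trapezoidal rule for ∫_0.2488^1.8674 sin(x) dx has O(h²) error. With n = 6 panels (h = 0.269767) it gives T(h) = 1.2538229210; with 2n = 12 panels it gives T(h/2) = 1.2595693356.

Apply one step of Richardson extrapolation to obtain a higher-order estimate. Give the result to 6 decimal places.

1.261485

Leading term ∝ h^2; use weight 4 = 2^2.
Difference of the inputs: 1.2595693356 − 1.2538229210 = 0.0057464146
Divide by 2^2 − 1 = 3: 0.0057464146/3 = 0.0019154715
R = A(h/2) + (A(h/2) − A(h))/3 = 1.2595693356 + 0.0019154715 = 1.2614848071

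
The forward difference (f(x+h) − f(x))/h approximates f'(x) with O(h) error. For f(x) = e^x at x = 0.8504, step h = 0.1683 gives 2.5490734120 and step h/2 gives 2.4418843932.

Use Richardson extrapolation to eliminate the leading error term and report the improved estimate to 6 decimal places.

2.334695

r = 1: numerator weight 2, denominator 1.
2^1*A(h/2) = 4.8837687864; minus A(h) gives 2.3346953744.
Divide by 2^1 − 1 = 1.
(2*2.4418843932 − 2.5490734120)/(2 − 1) = 2.3346953744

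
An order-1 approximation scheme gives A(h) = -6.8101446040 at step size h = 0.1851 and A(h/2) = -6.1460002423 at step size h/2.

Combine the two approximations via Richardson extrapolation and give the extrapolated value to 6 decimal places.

-5.481856

With r = 1 the leading error scales as h^1, so the weight is 2^1 = 2.
2*(-6.1460002423) = -12.2920004846; (-12.2920004846) − (-6.8101446040) = -5.4818558806
Divide by 2^1 − 1 = 1.
Result: -5.4818558806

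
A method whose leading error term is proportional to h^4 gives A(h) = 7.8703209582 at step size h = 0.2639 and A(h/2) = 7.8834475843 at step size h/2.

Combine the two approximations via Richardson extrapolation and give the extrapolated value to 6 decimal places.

7.884323

The method has order 4: 2^4 = 16.
Weighted: 126.1351613488 − 7.8703209582 = 118.2648403906
118.2648403906 ÷ 15 = 7.8843226927
Correction |R − A(h/2)| = 8.751e-04; gap |A(h/2) − A(h)| = 1.313e-02.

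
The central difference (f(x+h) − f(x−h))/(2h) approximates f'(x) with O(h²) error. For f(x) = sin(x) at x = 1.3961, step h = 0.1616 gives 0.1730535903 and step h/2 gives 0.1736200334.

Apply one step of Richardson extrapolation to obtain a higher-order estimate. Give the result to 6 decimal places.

0.173809

The method has order 2: 2^2 = 4.
Difference of the inputs: 0.1736200334 − 0.1730535903 = 0.0005664431
Correction (A(h/2) − A(h))/(4 − 1) = 0.0005664431/3 = 0.0001888144
R = A(h/2) + (A(h/2) − A(h))/3 = 0.1736200334 + 0.0001888144 = 0.1738088478
Shift from A(h/2): +0.0001888144.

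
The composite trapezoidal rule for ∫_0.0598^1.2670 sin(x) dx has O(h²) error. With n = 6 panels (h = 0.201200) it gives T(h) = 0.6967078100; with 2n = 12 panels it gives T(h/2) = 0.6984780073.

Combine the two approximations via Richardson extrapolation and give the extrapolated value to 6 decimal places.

r = 2: numerator weight 4, denominator 3.
Weighted: 2.7939120292 − 0.6967078100 = 2.0972042192
R = 2.0972042192/3 = 0.6990680731
Correction |R − A(h/2)| = 5.901e-04; gap |A(h/2) − A(h)| = 1.770e-03.

0.699068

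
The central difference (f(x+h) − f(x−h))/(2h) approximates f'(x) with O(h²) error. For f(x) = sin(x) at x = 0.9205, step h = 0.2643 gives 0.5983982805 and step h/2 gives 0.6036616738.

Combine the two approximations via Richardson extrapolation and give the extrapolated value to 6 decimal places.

0.605416

Method order is 2; weight 2^2 = 4.
Top: 4(0.6036616738) − (0.5983982805) = 1.8162484147
1.8162484147 ÷ 3 = 0.6054161382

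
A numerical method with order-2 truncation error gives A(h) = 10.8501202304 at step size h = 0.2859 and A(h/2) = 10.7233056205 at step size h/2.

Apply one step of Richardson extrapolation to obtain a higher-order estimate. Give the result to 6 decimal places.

Error is O(h^2); halving h shrinks it by 2^2 = 4.
Top: 4(10.7233056205) − (10.8501202304) = 32.0431022516
Extrapolated: 32.0431022516 / 3 = 10.6810340839
Correction |R − A(h/2)| = 4.227e-02; gap |A(h/2) − A(h)| = 1.268e-01.

10.681034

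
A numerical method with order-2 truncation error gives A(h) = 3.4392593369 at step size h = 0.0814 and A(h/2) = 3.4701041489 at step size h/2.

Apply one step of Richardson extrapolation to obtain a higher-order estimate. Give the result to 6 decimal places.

r = 2: numerator weight 4, denominator 3.
Numerator 4*A(h/2) − A(h) = 4*3.4701041489 − 3.4392593369 = 10.4411572587
Extrapolated: 10.4411572587 / 3 = 3.4803857529

3.480386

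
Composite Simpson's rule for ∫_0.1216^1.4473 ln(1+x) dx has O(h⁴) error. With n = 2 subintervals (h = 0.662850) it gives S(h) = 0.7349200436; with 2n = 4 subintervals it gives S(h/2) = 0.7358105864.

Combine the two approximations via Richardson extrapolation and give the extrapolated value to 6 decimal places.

Order 4 gives 2^r = 16 and 2^r − 1 = 15.
Numerator 16 × A(h/2) − A(h) = 16 × 0.7358105864 − 0.7349200436 = 11.0380493388
Extrapolated: 11.0380493388 / 15 = 0.7358699559

0.735870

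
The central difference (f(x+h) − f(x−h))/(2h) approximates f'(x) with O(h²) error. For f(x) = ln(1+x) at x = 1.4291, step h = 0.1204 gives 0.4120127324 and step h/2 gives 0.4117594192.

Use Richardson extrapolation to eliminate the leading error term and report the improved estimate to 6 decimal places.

r = 2: numerator weight 4, denominator 3.
4×0.4117594192 = 1.6470376768; subtract 0.4120127324 → 1.2350249444
1.2350249444 ÷ 3 = 0.4116749815
Shift from A(h/2): −0.0000844377.

0.411675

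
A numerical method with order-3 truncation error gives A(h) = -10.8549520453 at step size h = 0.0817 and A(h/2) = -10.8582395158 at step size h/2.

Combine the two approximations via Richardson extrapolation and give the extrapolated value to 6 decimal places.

Order 3 gives 2^r = 8 and 2^r − 1 = 7.
A(h/2) − A(h) = -10.8582395158 − (-10.8549520453) = -0.0032874705
Divide by 2^3 − 1 = 7: (-0.0032874705)/7 = -0.0004696386
R = A(h/2) + (A(h/2) − A(h))/7 = -10.8582395158 − 0.0004696386 = -10.8587091544

-10.858709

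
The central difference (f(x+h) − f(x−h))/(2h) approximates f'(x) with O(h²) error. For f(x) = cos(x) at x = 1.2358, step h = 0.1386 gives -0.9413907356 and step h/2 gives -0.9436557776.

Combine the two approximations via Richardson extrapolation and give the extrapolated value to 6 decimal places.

-0.944411

Leading term ∝ h^2; use weight 4 = 2^2.
4 × (-0.9436557776) − (-0.9413907356) = -2.8332323748
Extrapolated: (-2.8332323748) / 3 = -0.9444107916
Shift from A(h/2): −0.0007550140.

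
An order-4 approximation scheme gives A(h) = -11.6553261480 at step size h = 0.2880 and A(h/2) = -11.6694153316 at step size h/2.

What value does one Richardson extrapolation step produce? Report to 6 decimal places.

-11.670355

Order 4 gives 2^r = 16 and 2^r − 1 = 15.
16 × (-11.6694153316) = -186.7106453056; (-186.7106453056) − (-11.6553261480) = -175.0553191576
Denominator 16 − 1 = 15.
Extrapolated: (-175.0553191576) / 15 = -11.6703546105
Gap between inputs: 1.409e-02; correction applied: −0.0009392789.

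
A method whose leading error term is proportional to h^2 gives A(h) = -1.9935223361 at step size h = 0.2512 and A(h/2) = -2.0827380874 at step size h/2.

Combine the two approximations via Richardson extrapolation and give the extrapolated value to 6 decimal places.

With r = 2 the leading error scales as h^2, so the weight is 2^2 = 4.
Difference of the inputs: -2.0827380874 − (-1.9935223361) = -0.0892157513
Divide by 2^2 − 1 = 3: (-0.0892157513)/3 = -0.0297385838
R = A(h/2) + (A(h/2) − A(h))/3 = -2.0827380874 − 0.0297385838 = -2.1124766712
Shift from A(h/2): −0.0297385838.

-2.112477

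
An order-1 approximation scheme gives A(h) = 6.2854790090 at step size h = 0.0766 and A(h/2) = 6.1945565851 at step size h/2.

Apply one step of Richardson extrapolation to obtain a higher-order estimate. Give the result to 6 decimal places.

Error is O(h^1); halving h shrinks it by 2^1 = 2.
Top: 2(6.1945565851) − (6.2854790090) = 6.1036341612
R = 6.1036341612/1 = 6.1036341612
Correction |R − A(h/2)| = 9.092e-02; gap |A(h/2) − A(h)| = 9.092e-02.

6.103634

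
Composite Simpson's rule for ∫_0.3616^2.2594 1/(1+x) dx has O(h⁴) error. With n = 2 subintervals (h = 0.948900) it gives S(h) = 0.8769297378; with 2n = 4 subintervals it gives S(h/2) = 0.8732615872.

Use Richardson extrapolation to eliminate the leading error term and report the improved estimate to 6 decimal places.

The method has order 4: 2^4 = 16.
16*0.8732615872 = 13.9721853952; 13.9721853952 − 0.8769297378 = 13.0952556574
Extrapolated: 13.0952556574 / 15 = 0.8730170438
Shift from A(h/2): −0.0002445434.

0.873017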